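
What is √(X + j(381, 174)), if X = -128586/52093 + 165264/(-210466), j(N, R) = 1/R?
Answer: I*√2955020045997836455702602/953851064406 ≈ 1.8022*I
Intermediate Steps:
X = -17836039314/5481902669 (X = -128586*1/52093 + 165264*(-1/210466) = -128586/52093 - 82632/105233 = -17836039314/5481902669 ≈ -3.2536)
√(X + j(381, 174)) = √(-17836039314/5481902669 + 1/174) = √(-3097988937967/953851064406) = I*√2955020045997836455702602/953851064406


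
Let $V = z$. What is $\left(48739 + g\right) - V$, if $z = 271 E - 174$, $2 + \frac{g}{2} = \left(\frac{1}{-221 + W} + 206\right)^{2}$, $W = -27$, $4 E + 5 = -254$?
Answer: $\frac{4653544169}{30752} \approx 1.5133 \cdot 10^{5}$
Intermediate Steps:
$E = - \frac{259}{4}$ ($E = - \frac{5}{4} + \frac{1}{4} \left(-254\right) = - \frac{5}{4} - \frac{127}{2} = - \frac{259}{4} \approx -64.75$)
$g = \frac{2609758561}{30752}$ ($g = -4 + 2 \left(\frac{1}{-221 - 27} + 206\right)^{2} = -4 + 2 \left(\frac{1}{-248} + 206\right)^{2} = -4 + 2 \left(- \frac{1}{248} + 206\right)^{2} = -4 + 2 \left(\frac{51087}{248}\right)^{2} = -4 + 2 \cdot \frac{2609881569}{61504} = -4 + \frac{2609881569}{30752} = \frac{2609758561}{30752} \approx 84865.0$)
$z = - \frac{70885}{4}$ ($z = 271 \left(- \frac{259}{4}\right) - 174 = - \frac{70189}{4} - 174 = - \frac{70885}{4} \approx -17721.0$)
$V = - \frac{70885}{4} \approx -17721.0$
$\left(48739 + g\right) - V = \left(48739 + \frac{2609758561}{30752}\right) - - \frac{70885}{4} = \frac{4108580289}{30752} + \frac{70885}{4} = \frac{4653544169}{30752}$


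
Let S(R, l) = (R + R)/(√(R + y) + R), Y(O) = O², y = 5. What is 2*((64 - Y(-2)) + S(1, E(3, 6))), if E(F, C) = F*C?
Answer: 596/5 + 4*√6/5 ≈ 121.16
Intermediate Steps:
E(F, C) = C*F
S(R, l) = 2*R/(R + √(5 + R)) (S(R, l) = (R + R)/(√(R + 5) + R) = (2*R)/(√(5 + R) + R) = (2*R)/(R + √(5 + R)) = 2*R/(R + √(5 + R)))
2*((64 - Y(-2)) + S(1, E(3, 6))) = 2*((64 - 1*(-2)²) + 2*1/(1 + √(5 + 1))) = 2*((64 - 1*4) + 2*1/(1 + √6)) = 2*((64 - 4) + 2/(1 + √6)) = 2*(60 + 2/(1 + √6)) = 120 + 4/(1 + √6)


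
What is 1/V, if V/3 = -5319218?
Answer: -1/15957654 ≈ -6.2666e-8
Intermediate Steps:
V = -15957654 (V = 3*(-5319218) = -15957654)
1/V = 1/(-15957654) = -1/15957654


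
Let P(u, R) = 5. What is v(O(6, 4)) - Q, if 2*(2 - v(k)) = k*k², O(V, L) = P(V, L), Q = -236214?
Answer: 472307/2 ≈ 2.3615e+5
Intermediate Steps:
O(V, L) = 5
v(k) = 2 - k³/2 (v(k) = 2 - k*k²/2 = 2 - k³/2)
v(O(6, 4)) - Q = (2 - ½*5³) - 1*(-236214) = (2 - ½*125) + 236214 = (2 - 125/2) + 236214 = -121/2 + 236214 = 472307/2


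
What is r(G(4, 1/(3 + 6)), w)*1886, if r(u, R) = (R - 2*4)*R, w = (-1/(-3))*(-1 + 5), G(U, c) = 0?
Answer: -150880/9 ≈ -16764.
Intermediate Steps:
w = 4/3 (w = -1*(-1/3)*4 = (1/3)*4 = 4/3 ≈ 1.3333)
r(u, R) = R*(-8 + R) (r(u, R) = (R - 8)*R = (-8 + R)*R = R*(-8 + R))
r(G(4, 1/(3 + 6)), w)*1886 = (4*(-8 + 4/3)/3)*1886 = ((4/3)*(-20/3))*1886 = -80/9*1886 = -150880/9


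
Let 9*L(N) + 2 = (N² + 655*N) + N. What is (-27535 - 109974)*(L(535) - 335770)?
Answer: 327924175223/9 ≈ 3.6436e+10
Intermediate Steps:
L(N) = -2/9 + N²/9 + 656*N/9 (L(N) = -2/9 + ((N² + 655*N) + N)/9 = -2/9 + (N² + 656*N)/9 = -2/9 + (N²/9 + 656*N/9) = -2/9 + N²/9 + 656*N/9)
(-27535 - 109974)*(L(535) - 335770) = (-27535 - 109974)*((-2/9 + (⅑)*535² + (656/9)*535) - 335770) = -137509*((-2/9 + (⅑)*286225 + 350960/9) - 335770) = -137509*((-2/9 + 286225/9 + 350960/9) - 335770) = -137509*(637183/9 - 335770) = -137509*(-2384747/9) = 327924175223/9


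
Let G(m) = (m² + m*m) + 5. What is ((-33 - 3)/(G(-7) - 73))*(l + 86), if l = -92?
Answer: 36/5 ≈ 7.2000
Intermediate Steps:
G(m) = 5 + 2*m² (G(m) = (m² + m²) + 5 = 2*m² + 5 = 5 + 2*m²)
((-33 - 3)/(G(-7) - 73))*(l + 86) = ((-33 - 3)/((5 + 2*(-7)²) - 73))*(-92 + 86) = -36/((5 + 2*49) - 73)*(-6) = -36/((5 + 98) - 73)*(-6) = -36/(103 - 73)*(-6) = -36/30*(-6) = -36*1/30*(-6) = -6/5*(-6) = 36/5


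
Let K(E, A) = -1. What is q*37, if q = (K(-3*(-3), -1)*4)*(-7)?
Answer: 1036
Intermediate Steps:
q = 28 (q = -1*4*(-7) = -4*(-7) = 28)
q*37 = 28*37 = 1036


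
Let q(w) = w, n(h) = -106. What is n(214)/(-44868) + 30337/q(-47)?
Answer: -680577767/1054398 ≈ -645.47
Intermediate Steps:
n(214)/(-44868) + 30337/q(-47) = -106/(-44868) + 30337/(-47) = -106*(-1/44868) + 30337*(-1/47) = 53/22434 - 30337/47 = -680577767/1054398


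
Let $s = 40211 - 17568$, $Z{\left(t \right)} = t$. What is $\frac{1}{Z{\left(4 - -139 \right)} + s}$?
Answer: $\frac{1}{22786} \approx 4.3887 \cdot 10^{-5}$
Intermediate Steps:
$s = 22643$ ($s = 40211 - 17568 = 22643$)
$\frac{1}{Z{\left(4 - -139 \right)} + s} = \frac{1}{\left(4 - -139\right) + 22643} = \frac{1}{\left(4 + 139\right) + 22643} = \frac{1}{143 + 22643} = \frac{1}{22786}$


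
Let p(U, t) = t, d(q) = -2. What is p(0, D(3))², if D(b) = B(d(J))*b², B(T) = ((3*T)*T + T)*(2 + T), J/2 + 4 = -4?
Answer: 0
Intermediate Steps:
J = -16 (J = -8 + 2*(-4) = -8 - 8 = -16)
B(T) = (2 + T)*(T + 3*T²) (B(T) = (3*T² + T)*(2 + T) = (T + 3*T²)*(2 + T) = (2 + T)*(T + 3*T²))
D(b) = 0 (D(b) = (-2*(2 + 3*(-2)² + 7*(-2)))*b² = (-2*(2 + 3*4 - 14))*b² = (-2*(2 + 12 - 14))*b² = (-2*0)*b² = 0*b² = 0)
p(0, D(3))² = 0² = 0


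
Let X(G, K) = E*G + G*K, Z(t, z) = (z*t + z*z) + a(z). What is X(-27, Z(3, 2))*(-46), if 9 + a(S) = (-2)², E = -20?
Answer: -18630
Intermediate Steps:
a(S) = -5 (a(S) = -9 + (-2)² = -9 + 4 = -5)
Z(t, z) = -5 + z² + t*z (Z(t, z) = (z*t + z*z) - 5 = (t*z + z²) - 5 = (z² + t*z) - 5 = -5 + z² + t*z)
X(G, K) = -20*G + G*K
X(-27, Z(3, 2))*(-46) = -27*(-20 + (-5 + 2² + 3*2))*(-46) = -27*(-20 + (-5 + 4 + 6))*(-46) = -27*(-20 + 5)*(-46) = -27*(-15)*(-46) = 405*(-46) = -18630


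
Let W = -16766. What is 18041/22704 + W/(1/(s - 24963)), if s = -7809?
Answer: 12474834329849/22704 ≈ 5.4945e+8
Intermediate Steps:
18041/22704 + W/(1/(s - 24963)) = 18041/22704 - 16766/(1/(-7809 - 24963)) = 18041*(1/22704) - 16766/(1/(-32772)) = 18041/22704 - 16766/(-1/32772) = 18041/22704 - 16766*(-32772) = 18041/22704 + 549455352 = 12474834329849/22704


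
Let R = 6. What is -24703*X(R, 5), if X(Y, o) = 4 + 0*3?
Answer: -98812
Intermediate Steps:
X(Y, o) = 4 (X(Y, o) = 4 + 0 = 4)
-24703*X(R, 5) = -24703*4 = -98812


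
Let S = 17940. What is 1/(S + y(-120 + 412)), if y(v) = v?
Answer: 1/18232 ≈ 5.4849e-5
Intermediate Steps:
1/(S + y(-120 + 412)) = 1/(17940 + (-120 + 412)) = 1/(17940 + 292) = 1/18232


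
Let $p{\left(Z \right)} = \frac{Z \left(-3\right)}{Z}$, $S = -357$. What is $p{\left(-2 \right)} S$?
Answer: $1071$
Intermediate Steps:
$p{\left(Z \right)} = -3$ ($p{\left(Z \right)} = \frac{\left(-3\right) Z}{Z} = -3$)
$p{\left(-2 \right)} S = \left(-3\right) \left(-357\right) = 1071$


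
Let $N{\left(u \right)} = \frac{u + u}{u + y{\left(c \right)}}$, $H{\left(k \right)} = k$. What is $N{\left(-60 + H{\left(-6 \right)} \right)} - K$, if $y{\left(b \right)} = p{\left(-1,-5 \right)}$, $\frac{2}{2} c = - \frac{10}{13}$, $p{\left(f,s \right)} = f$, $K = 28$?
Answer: $- \frac{1744}{67} \approx -26.03$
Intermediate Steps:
$c = - \frac{10}{13} \approx -0.76923$
$y{\left(b \right)} = -1$
$N{\left(u \right)} = \frac{2 u}{-1 + u}$ ($N{\left(u \right)} = \frac{u + u}{u - 1} = \frac{2 u}{-1 + u}$)
$N{\left(-60 + H{\left(-6 \right)} \right)} - K = \frac{2 \left(-60 - 6\right)}{-1 - 66} - 28 = 2 \left(-66\right) \frac{1}{-1 - 66} - 28 = 2 \left(-66\right) \frac{1}{-67} - 28 = 2 \left(-66\right) \left(- \frac{1}{67}\right) - 28 = \frac{132}{67} - 28 = - \frac{1744}{67}$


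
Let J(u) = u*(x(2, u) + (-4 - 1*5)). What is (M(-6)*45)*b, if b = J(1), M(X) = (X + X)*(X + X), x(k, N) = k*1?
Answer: -45360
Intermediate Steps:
x(k, N) = k
J(u) = -7*u (J(u) = u*(2 + (-4 - 1*5)) = u*(2 + (-4 - 5)) = u*(2 - 9) = u*(-7) = -7*u)
M(X) = 4*X² (M(X) = (2*X)*(2*X) = 4*X²)
b = -7 (b = -7*1 = -7)
(M(-6)*45)*b = ((4*(-6)²)*45)*(-7) = ((4*36)*45)*(-7) = (144*45)*(-7) = 6480*(-7) = -45360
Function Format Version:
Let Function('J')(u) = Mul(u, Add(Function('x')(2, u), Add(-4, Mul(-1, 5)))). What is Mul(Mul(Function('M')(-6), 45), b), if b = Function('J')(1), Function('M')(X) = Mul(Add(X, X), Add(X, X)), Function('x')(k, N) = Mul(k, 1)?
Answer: -45360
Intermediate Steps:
Function('x')(k, N) = k
Function('J')(u) = Mul(-7, u) (Function('J')(u) = Mul(u, Add(2, Add(-4, Mul(-1, 5)))) = Mul(u, Add(2, Add(-4, -5))) = Mul(u, Add(2, -9)) = Mul(u, -7) = Mul(-7, u))
Function('M')(X) = Mul(4, Pow(X, 2)) (Function('M')(X) = Mul(Mul(2, X), Mul(2, X)) = Mul(4, Pow(X, 2)))
b = -7 (b = Mul(-7, 1) = -7)
Mul(Mul(Function('M')(-6), 45), b) = Mul(Mul(Mul(4, Pow(-6, 2)), 45), -7) = Mul(Mul(Mul(4, 36), 45), -7) = Mul(Mul(144, 45), -7) = Mul(6480, -7) = -45360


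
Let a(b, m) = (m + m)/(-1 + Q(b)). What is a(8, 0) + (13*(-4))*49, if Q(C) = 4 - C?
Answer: -2548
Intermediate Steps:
a(b, m) = 2*m/(3 - b) (a(b, m) = (m + m)/(-1 + (4 - b)) = (2*m)/(3 - b) = 2*m/(3 - b))
a(8, 0) + (13*(-4))*49 = -2*0/(-3 + 8) + (13*(-4))*49 = -2*0/5 - 52*49 = -2*0*⅕ - 2548 = 0 - 2548 = -2548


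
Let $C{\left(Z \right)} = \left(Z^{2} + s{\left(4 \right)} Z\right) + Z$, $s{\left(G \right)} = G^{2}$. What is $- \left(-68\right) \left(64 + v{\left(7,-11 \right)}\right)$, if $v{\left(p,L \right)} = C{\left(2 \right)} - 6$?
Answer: $6528$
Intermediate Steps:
$C{\left(Z \right)} = Z^{2} + 17 Z$ ($C{\left(Z \right)} = \left(Z^{2} + 4^{2} Z\right) + Z = \left(Z^{2} + 16 Z\right) + Z = Z^{2} + 17 Z$)
$v{\left(p,L \right)} = 32$ ($v{\left(p,L \right)} = 2 \left(17 + 2\right) - 6 = 2 \cdot 19 - 6 = 38 - 6 = 32$)
$- \left(-68\right) \left(64 + v{\left(7,-11 \right)}\right) = - \left(-68\right) \left(64 + 32\right) = - \left(-68\right) 96 = \left(-1\right) \left(-6528\right) = 6528$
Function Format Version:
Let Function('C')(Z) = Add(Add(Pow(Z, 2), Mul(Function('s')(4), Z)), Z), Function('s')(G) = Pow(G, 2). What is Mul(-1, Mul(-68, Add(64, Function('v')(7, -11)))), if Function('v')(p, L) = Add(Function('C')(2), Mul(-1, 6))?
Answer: 6528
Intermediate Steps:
Function('C')(Z) = Add(Pow(Z, 2), Mul(17, Z)) (Function('C')(Z) = Add(Add(Pow(Z, 2), Mul(Pow(4, 2), Z)), Z) = Add(Add(Pow(Z, 2), Mul(16, Z)), Z) = Add(Pow(Z, 2), Mul(17, Z)))
Function('v')(p, L) = 32 (Function('v')(p, L) = Add(Mul(2, Add(17, 2)), Mul(-1, 6)) = Add(Mul(2, 19), -6) = Add(38, -6) = 32)
Mul(-1, Mul(-68, Add(64, Function('v')(7, -11)))) = Mul(-1, Mul(-68, Add(64, 32))) = Mul(-1, Mul(-68, 96)) = Mul(-1, -6528) = 6528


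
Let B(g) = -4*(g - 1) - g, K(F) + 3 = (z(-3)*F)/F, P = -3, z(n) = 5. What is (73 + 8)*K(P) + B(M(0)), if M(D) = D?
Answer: 166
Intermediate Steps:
K(F) = 2 (K(F) = -3 + (5*F)/F = -3 + 5 = 2)
B(g) = 4 - 5*g (B(g) = -4*(-1 + g) - g = (4 - 4*g) - g = 4 - 5*g)
(73 + 8)*K(P) + B(M(0)) = (73 + 8)*2 + (4 - 5*0) = 81*2 + (4 + 0) = 162 + 4 = 166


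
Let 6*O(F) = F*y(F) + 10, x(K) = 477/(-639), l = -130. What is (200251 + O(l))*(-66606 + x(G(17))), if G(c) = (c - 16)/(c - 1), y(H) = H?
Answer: -2880992759432/213 ≈ -1.3526e+10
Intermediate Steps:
G(c) = (-16 + c)/(-1 + c)
x(K) = -53/71 (x(K) = 477*(-1/639) = -53/71)
O(F) = 5/3 + F**2/6 (O(F) = (F*F + 10)/6 = (F**2 + 10)/6 = (10 + F**2)/6 = 5/3 + F**2/6)
(200251 + O(l))*(-66606 + x(G(17))) = (200251 + (5/3 + (1/6)*(-130)**2))*(-66606 - 53/71) = (200251 + (5/3 + (1/6)*16900))*(-4729079/71) = (200251 + (5/3 + 8450/3))*(-4729079/71) = (200251 + 8455/3)*(-4729079/71) = (609208/3)*(-4729079/71) = -2880992759432/213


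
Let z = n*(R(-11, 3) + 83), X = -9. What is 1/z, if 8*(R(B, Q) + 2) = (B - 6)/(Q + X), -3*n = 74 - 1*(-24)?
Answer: -72/191345 ≈ -0.00037628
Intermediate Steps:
n = -98/3 (n = -(74 - 1*(-24))/3 = -(74 + 24)/3 = -1/3*98 = -98/3 ≈ -32.667)
R(B, Q) = -2 + (-6 + B)/(8*(-9 + Q)) (R(B, Q) = -2 + ((B - 6)/(Q - 9))/8 = -2 + ((-6 + B)/(-9 + Q))/8 = -2 + (-6 + B)/(8*(-9 + Q)))
z = -191345/72 (z = -98*((138 - 11 - 16*3)/(8*(-9 + 3)) + 83)/3 = -98*((1/8)*(138 - 11 - 48)/(-6) + 83)/3 = -98*((1/8)*(-1/6)*79 + 83)/3 = -98*(-79/48 + 83)/3 = -98/3*3905/48 = -191345/72 ≈ -2657.6)
1/z = 1/(-191345/72) = -72/191345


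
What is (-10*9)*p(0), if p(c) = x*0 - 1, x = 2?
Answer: 90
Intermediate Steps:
p(c) = -1 (p(c) = 2*0 - 1 = 0 - 1 = -1)
(-10*9)*p(0) = -10*9*(-1) = -90*(-1) = 90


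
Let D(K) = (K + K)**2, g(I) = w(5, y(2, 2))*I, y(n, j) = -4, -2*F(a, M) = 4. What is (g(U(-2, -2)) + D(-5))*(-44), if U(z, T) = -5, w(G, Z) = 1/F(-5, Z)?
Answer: -4510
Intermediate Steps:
F(a, M) = -2 (F(a, M) = -1/2*4 = -2)
w(G, Z) = -1/2 (w(G, Z) = 1/(-2) = 1*(-1/2) = -1/2)
g(I) = -I/2
D(K) = 4*K**2 (D(K) = (2*K)**2 = 4*K**2)
(g(U(-2, -2)) + D(-5))*(-44) = (-1/2*(-5) + 4*(-5)**2)*(-44) = (5/2 + 4*25)*(-44) = (5/2 + 100)*(-44) = (205/2)*(-44) = -4510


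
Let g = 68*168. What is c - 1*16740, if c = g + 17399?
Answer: 12083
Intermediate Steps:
g = 11424
c = 28823 (c = 11424 + 17399 = 28823)
c - 1*16740 = 28823 - 1*16740 = 28823 - 16740 = 12083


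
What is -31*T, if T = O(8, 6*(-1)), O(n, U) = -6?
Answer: 186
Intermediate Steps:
T = -6
-31*T = -31*(-6) = 186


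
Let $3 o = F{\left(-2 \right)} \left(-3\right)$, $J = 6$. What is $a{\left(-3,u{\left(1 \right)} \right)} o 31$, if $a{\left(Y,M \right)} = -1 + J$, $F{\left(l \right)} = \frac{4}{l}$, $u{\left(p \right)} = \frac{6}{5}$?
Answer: $310$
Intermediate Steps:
$u{\left(p \right)} = \frac{6}{5}$ ($u{\left(p \right)} = 6 \cdot \frac{1}{5} = \frac{6}{5}$)
$a{\left(Y,M \right)} = 5$ ($a{\left(Y,M \right)} = -1 + 6 = 5$)
$o = 2$ ($o = \frac{\frac{4}{-2} \left(-3\right)}{3} = \frac{4 \left(- \frac{1}{2}\right) \left(-3\right)}{3} = \frac{\left(-2\right) \left(-3\right)}{3} = \frac{1}{3} \cdot 6 = 2$)
$a{\left(-3,u{\left(1 \right)} \right)} o 31 = 5 \cdot 2 \cdot 31 = 10 \cdot 31 = 310$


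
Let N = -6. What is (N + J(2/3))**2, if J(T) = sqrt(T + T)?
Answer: 112/3 - 8*sqrt(3) ≈ 23.477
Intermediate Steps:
J(T) = sqrt(2)*sqrt(T) (J(T) = sqrt(2*T) = sqrt(2)*sqrt(T))
(N + J(2/3))**2 = (-6 + sqrt(2)*sqrt(2/3))**2 = (-6 + sqrt(2)*(sqrt(6)/3))**2 = (-6 + 2*sqrt(3)/3)**2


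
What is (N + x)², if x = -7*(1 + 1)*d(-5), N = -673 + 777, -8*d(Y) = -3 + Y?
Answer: 8100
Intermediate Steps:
d(Y) = 3/8 - Y/8 (d(Y) = -(-3 + Y)/8 = 3/8 - Y/8)
N = 104
x = -14 (x = -7*(1 + 1)*(3/8 - ⅛*(-5)) = -14*(3/8 + 5/8) = -14 ≈ -14.000)
(N + x)² = (104 - 14)² = 90² = 8100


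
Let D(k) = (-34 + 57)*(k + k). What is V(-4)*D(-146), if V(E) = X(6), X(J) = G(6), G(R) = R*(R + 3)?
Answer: -362664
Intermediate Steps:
G(R) = R*(3 + R)
X(J) = 54 (X(J) = 6*(3 + 6) = 6*9 = 54)
V(E) = 54
D(k) = 46*k (D(k) = 23*(2*k) = 46*k)
V(-4)*D(-146) = 54*(46*(-146)) = 54*(-6716) = -362664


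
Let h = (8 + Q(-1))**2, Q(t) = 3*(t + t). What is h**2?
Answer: 16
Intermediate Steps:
Q(t) = 6*t (Q(t) = 3*(2*t) = 6*t)
h = 4 (h = (8 + 6*(-1))**2 = (8 - 6)**2 = 2**2 = 4)
h**2 = 4**2 = 16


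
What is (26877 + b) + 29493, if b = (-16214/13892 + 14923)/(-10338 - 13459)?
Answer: 9317516990889/165293962 ≈ 56369.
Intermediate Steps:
b = -103647051/165293962 (b = (-16214*1/13892 + 14923)/(-23797) = (-8107/6946 + 14923)*(-1/23797) = (103647051/6946)*(-1/23797) = -103647051/165293962 ≈ -0.62705)
(26877 + b) + 29493 = (26877 - 103647051/165293962) + 29493 = 4442502169623/165293962 + 29493 = 9317516990889/165293962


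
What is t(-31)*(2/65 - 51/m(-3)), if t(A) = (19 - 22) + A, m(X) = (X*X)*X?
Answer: -38182/585 ≈ -65.268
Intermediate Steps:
m(X) = X**3 (m(X) = X**2*X = X**3)
t(A) = -3 + A
t(-31)*(2/65 - 51/m(-3)) = (-3 - 31)*(2/65 - 51/((-3)**3)) = -34*(2*(1/65) - 51/(-27)) = -34*(2/65 - 51*(-1/27)) = -34*(2/65 + 17/9) = -34*1123/585 = -38182/585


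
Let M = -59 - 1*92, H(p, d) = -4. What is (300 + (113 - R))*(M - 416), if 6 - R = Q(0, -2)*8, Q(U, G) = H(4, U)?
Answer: -212625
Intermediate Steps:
Q(U, G) = -4
M = -151 (M = -59 - 92 = -151)
R = 38 (R = 6 - (-4)*8 = 6 - 1*(-32) = 6 + 32 = 38)
(300 + (113 - R))*(M - 416) = (300 + (113 - 1*38))*(-151 - 416) = (300 + (113 - 38))*(-567) = (300 + 75)*(-567) = 375*(-567) = -212625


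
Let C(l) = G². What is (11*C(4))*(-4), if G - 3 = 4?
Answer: -2156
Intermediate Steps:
G = 7 (G = 3 + 4 = 7)
C(l) = 49 (C(l) = 7² = 49)
(11*C(4))*(-4) = (11*49)*(-4) = 539*(-4) = -2156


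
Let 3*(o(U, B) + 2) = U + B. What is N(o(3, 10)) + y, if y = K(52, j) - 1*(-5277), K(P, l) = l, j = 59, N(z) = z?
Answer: 16015/3 ≈ 5338.3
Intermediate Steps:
o(U, B) = -2 + B/3 + U/3 (o(U, B) = -2 + (U + B)/3 = -2 + (B + U)/3 = -2 + (B/3 + U/3) = -2 + B/3 + U/3)
y = 5336 (y = 59 - 1*(-5277) = 59 + 5277 = 5336)
N(o(3, 10)) + y = (-2 + (⅓)*10 + (⅓)*3) + 5336 = (-2 + 10/3 + 1) + 5336 = 7/3 + 5336 = 16015/3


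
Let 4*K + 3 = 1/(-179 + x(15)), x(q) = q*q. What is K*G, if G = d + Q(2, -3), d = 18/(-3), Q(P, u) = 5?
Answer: 137/184 ≈ 0.74457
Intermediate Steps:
x(q) = q²
d = -6 (d = 18*(-⅓) = -6)
K = -137/184 (K = -¾ + 1/(4*(-179 + 15²)) = -¾ + 1/(4*(-179 + 225)) = -¾ + (¼)/46 = -¾ + (¼)*(1/46) = -¾ + 1/184 = -137/184 ≈ -0.74457)
G = -1 (G = -6 + 5 = -1)
K*G = -137/184*(-1) = 137/184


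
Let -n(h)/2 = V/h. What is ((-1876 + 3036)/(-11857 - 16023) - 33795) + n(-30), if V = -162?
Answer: -117813358/3485 ≈ -33806.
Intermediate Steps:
n(h) = 324/h (n(h) = -(-324)/h = 324/h)
((-1876 + 3036)/(-11857 - 16023) - 33795) + n(-30) = ((-1876 + 3036)/(-11857 - 16023) - 33795) + 324/(-30) = (1160/(-27880) - 33795) + 324*(-1/30) = (1160*(-1/27880) - 33795) - 54/5 = (-29/697 - 33795) - 54/5 = -23555144/697 - 54/5 = -117813358/3485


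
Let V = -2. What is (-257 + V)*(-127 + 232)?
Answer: -27195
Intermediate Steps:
(-257 + V)*(-127 + 232) = (-257 - 2)*(-127 + 232) = -259*105 = -27195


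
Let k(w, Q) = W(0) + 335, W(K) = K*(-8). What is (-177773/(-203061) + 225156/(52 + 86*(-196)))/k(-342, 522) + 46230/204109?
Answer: 11030818594734146/58329219355655415 ≈ 0.18911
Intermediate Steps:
W(K) = -8*K
k(w, Q) = 335 (k(w, Q) = -8*0 + 335 = 0 + 335 = 335)
(-177773/(-203061) + 225156/(52 + 86*(-196)))/k(-342, 522) + 46230/204109 = (-177773/(-203061) + 225156/(52 + 86*(-196)))/335 + 46230/204109 = (-177773*(-1/203061) + 225156/(52 - 16856))*(1/335) + 46230*(1/204109) = (177773/203061 + 225156/(-16804))*(1/335) + 46230/204109 = (177773/203061 + 225156*(-1/16804))*(1/335) + 46230/204109 = (177773/203061 - 56289/4201)*(1/335) + 46230/204109 = -10683276256/853059261*1/335 + 46230/204109 = -10683276256/285774852435 + 46230/204109 = 11030818594734146/58329219355655415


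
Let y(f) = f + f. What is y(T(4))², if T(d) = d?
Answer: 64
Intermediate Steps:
y(f) = 2*f
y(T(4))² = (2*4)² = 8² = 64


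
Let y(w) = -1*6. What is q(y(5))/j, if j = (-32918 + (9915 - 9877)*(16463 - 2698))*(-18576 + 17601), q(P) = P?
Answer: 1/79649700 ≈ 1.2555e-8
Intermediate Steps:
y(w) = -6
j = -477898200 (j = (-32918 + 38*13765)*(-975) = (-32918 + 523070)*(-975) = 490152*(-975) = -477898200)
q(y(5))/j = -6/(-477898200) = -6*(-1/477898200) = 1/79649700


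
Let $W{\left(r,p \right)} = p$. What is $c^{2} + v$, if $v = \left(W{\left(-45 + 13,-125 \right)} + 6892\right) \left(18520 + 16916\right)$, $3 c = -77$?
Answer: $\frac{2158164637}{9} \approx 2.398 \cdot 10^{8}$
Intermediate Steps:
$c = - \frac{77}{3}$ ($c = \frac{1}{3} \left(-77\right) = - \frac{77}{3} \approx -25.667$)
$v = 239795412$ ($v = \left(-125 + 6892\right) \left(18520 + 16916\right) = 6767 \cdot 35436 = 239795412$)
$c^{2} + v = \left(- \frac{77}{3}\right)^{2} + 239795412 = \frac{5929}{9} + 239795412 = \frac{2158164637}{9}$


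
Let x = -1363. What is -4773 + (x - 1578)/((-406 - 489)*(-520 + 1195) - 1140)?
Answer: -2888926904/605265 ≈ -4773.0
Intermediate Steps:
-4773 + (x - 1578)/((-406 - 489)*(-520 + 1195) - 1140) = -4773 + (-1363 - 1578)/((-406 - 489)*(-520 + 1195) - 1140) = -4773 - 2941/(-895*675 - 1140) = -4773 - 2941/(-604125 - 1140) = -4773 - 2941/(-605265) = -4773 - 2941*(-1/605265) = -4773 + 2941/605265 = -2888926904/605265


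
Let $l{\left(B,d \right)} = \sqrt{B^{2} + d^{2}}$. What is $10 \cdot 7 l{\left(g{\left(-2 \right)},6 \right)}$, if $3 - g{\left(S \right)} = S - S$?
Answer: $210 \sqrt{5} \approx 469.57$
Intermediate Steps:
$g{\left(S \right)} = 3$ ($g{\left(S \right)} = 3 - \left(S - S\right) = 3 - 0 = 3 + 0 = 3$)
$10 \cdot 7 l{\left(g{\left(-2 \right)},6 \right)} = 10 \cdot 7 \sqrt{3^{2} + 6^{2}} = 70 \sqrt{9 + 36} = 70 \sqrt{45} = 70 \cdot 3 \sqrt{5} = 210 \sqrt{5}$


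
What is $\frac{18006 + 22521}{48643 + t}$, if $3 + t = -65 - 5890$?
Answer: $\frac{40527}{42685} \approx 0.94944$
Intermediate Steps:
$t = -5958$ ($t = -3 - 5955 = -5958$)
$\frac{18006 + 22521}{48643 + t} = \frac{18006 + 22521}{48643 - 5958} = \frac{40527}{42685}$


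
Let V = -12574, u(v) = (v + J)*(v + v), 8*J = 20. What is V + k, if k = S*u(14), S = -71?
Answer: -45376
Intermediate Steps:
J = 5/2 (J = (⅛)*20 = 5/2 ≈ 2.5000)
u(v) = 2*v*(5/2 + v) (u(v) = (v + 5/2)*(v + v) = (5/2 + v)*(2*v) = 2*v*(5/2 + v))
k = -32802 (k = -994*(5 + 2*14) = -994*(5 + 28) = -994*33 = -71*462 = -32802)
V + k = -12574 - 32802 = -45376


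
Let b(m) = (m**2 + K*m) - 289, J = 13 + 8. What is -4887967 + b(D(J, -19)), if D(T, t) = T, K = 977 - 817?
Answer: -4884455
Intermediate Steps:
K = 160
J = 21
b(m) = -289 + m**2 + 160*m (b(m) = (m**2 + 160*m) - 289 = -289 + m**2 + 160*m)
-4887967 + b(D(J, -19)) = -4887967 + (-289 + 21**2 + 160*21) = -4887967 + (-289 + 441 + 3360) = -4887967 + 3512 = -4884455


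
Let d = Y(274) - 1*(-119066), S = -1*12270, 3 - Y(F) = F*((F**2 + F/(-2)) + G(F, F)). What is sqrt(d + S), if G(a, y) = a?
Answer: I*sqrt(20501563) ≈ 4527.9*I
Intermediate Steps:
Y(F) = 3 - F*(F**2 + F/2) (Y(F) = 3 - F*((F**2 + F/(-2)) + F) = 3 - F*((F**2 - F/2) + F) = 3 - F*(F**2 + F/2))
S = -12270
d = -20489293 (d = (3 - 1*274**3 - 1/2*274**2) - 1*(-119066) = (3 - 1*20570824 - 1/2*75076) + 119066 = (3 - 20570824 - 37538) + 119066 = -20608359 + 119066 = -20489293)
sqrt(d + S) = sqrt(-20489293 - 12270) = sqrt(-20501563) = I*sqrt(20501563)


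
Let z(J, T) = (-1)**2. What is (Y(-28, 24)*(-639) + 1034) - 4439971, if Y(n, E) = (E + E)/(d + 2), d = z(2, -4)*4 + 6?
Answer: -4441493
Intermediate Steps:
z(J, T) = 1
d = 10 (d = 1*4 + 6 = 4 + 6 = 10)
Y(n, E) = E/6 (Y(n, E) = (E + E)/(10 + 2) = (2*E)/12 = (2*E)*(1/12) = E/6)
(Y(-28, 24)*(-639) + 1034) - 4439971 = (((1/6)*24)*(-639) + 1034) - 4439971 = (4*(-639) + 1034) - 4439971 = (-2556 + 1034) - 4439971 = -1522 - 4439971 = -4441493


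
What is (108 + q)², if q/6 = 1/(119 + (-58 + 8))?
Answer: 6180196/529 ≈ 11683.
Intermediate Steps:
q = 2/23 (q = 6/(119 + (-58 + 8)) = 6/(119 - 50) = 6/69 = 6*(1/69) = 2/23 ≈ 0.086957)
(108 + q)² = (108 + 2/23)² = (2486/23)² = 6180196/529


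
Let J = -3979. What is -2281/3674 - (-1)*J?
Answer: -14621127/3674 ≈ -3979.6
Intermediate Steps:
-2281/3674 - (-1)*J = -2281/3674 - (-1)*(-3979) = -2281*1/3674 - 1*3979 = -2281/3674 - 3979 = -14621127/3674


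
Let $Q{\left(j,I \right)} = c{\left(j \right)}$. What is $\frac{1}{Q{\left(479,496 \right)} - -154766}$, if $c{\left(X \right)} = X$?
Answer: $\frac{1}{155245} \approx 6.4414 \cdot 10^{-6}$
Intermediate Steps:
$Q{\left(j,I \right)} = j$
$\frac{1}{Q{\left(479,496 \right)} - -154766} = \frac{1}{479 - -154766} = \frac{1}{479 + 154766} = \frac{1}{155245}$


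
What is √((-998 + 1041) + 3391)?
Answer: √3434 ≈ 58.600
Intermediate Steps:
√((-998 + 1041) + 3391) = √(43 + 3391) = √3434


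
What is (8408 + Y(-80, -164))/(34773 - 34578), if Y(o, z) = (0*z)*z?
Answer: 8408/195 ≈ 43.118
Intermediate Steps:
Y(o, z) = 0 (Y(o, z) = 0*z = 0)
(8408 + Y(-80, -164))/(34773 - 34578) = (8408 + 0)/(34773 - 34578) = 8408/195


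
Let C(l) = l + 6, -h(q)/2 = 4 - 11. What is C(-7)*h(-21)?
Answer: -14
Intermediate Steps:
h(q) = 14 (h(q) = -2*(4 - 11) = -2*(-7) = 14)
C(l) = 6 + l
C(-7)*h(-21) = (6 - 7)*14 = -1*14 = -14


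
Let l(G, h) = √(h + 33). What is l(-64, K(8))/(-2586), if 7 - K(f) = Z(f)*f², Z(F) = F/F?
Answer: -I*√6/1293 ≈ -0.0018944*I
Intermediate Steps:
Z(F) = 1
K(f) = 7 - f²
l(G, h) = √(33 + h)
l(-64, K(8))/(-2586) = √(33 + (7 - 1*8²))/(-2586) = √(33 + (7 - 1*64))*(-1/2586) = √(33 + (7 - 64))*(-1/2586) = √(33 - 57)*(-1/2586) = √(-24)*(-1/2586) = (2*I*√6)*(-1/2586) = -I*√6/1293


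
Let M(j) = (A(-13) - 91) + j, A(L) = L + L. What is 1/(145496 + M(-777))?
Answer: 1/144602 ≈ 6.9155e-6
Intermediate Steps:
A(L) = 2*L
M(j) = -117 + j (M(j) = (2*(-13) - 91) + j = (-26 - 91) + j = -117 + j)
1/(145496 + M(-777)) = 1/(145496 + (-117 - 777)) = 1/(145496 - 894) = 1/144602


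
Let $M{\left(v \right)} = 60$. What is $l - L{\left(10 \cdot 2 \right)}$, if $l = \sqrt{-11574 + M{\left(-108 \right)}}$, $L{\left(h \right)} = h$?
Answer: $-20 + i \sqrt{11514} \approx -20.0 + 107.3 i$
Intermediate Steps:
$l = i \sqrt{11514}$ ($l = \sqrt{-11574 + 60} = \sqrt{-11514} = i \sqrt{11514} \approx 107.3 i$)
$l - L{\left(10 \cdot 2 \right)} = i \sqrt{11514} - 10 \cdot 2 = i \sqrt{11514} - 20 = -20 + i \sqrt{11514}$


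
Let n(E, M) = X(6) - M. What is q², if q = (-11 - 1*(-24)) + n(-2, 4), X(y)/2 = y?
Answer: 441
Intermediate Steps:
X(y) = 2*y
n(E, M) = 12 - M (n(E, M) = 2*6 - M = 12 - M)
q = 21 (q = (-11 - 1*(-24)) + (12 - 1*4) = (-11 + 24) + (12 - 4) = 13 + 8 = 21)
q² = 21² = 441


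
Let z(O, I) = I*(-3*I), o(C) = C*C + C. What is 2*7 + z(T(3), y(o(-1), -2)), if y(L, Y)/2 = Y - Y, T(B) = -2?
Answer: 14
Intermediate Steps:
o(C) = C + C**2 (o(C) = C**2 + C = C + C**2)
y(L, Y) = 0 (y(L, Y) = 2*(Y - Y) = 2*0 = 0)
z(O, I) = -3*I**2
2*7 + z(T(3), y(o(-1), -2)) = 2*7 - 3*0**2 = 14 - 3*0 = 14 + 0 = 14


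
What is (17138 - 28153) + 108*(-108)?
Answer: -22679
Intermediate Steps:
(17138 - 28153) + 108*(-108) = -11015 - 11664 = -22679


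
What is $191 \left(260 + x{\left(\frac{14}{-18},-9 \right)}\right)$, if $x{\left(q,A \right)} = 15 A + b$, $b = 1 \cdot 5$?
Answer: $24830$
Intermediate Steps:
$b = 5$
$x{\left(q,A \right)} = 5 + 15 A$ ($x{\left(q,A \right)} = 15 A + 5 = 5 + 15 A$)
$191 \left(260 + x{\left(\frac{14}{-18},-9 \right)}\right) = 191 \left(260 + \left(5 + 15 \left(-9\right)\right)\right) = 191 \left(260 + \left(5 - 135\right)\right) = 191 \left(260 - 130\right) = 191 \cdot 130 = 24830$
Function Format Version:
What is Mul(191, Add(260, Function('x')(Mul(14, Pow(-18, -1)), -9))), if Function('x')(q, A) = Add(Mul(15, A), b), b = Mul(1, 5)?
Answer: 24830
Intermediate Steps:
b = 5
Function('x')(q, A) = Add(5, Mul(15, A)) (Function('x')(q, A) = Add(Mul(15, A), 5) = Add(5, Mul(15, A)))
Mul(191, Add(260, Function('x')(Mul(14, Pow(-18, -1)), -9))) = Mul(191, Add(260, Add(5, Mul(15, -9)))) = Mul(191, Add(260, Add(5, -135))) = Mul(191, Add(260, -130)) = Mul(191, 130) = 24830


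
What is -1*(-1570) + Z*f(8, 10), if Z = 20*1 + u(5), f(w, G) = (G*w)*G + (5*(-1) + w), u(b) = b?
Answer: 21645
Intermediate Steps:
f(w, G) = -5 + w + w*G² (f(w, G) = w*G² + (-5 + w) = -5 + w + w*G²)
Z = 25 (Z = 20*1 + 5 = 20 + 5 = 25)
-1*(-1570) + Z*f(8, 10) = -1*(-1570) + 25*(-5 + 8 + 8*10²) = 1570 + 25*(-5 + 8 + 8*100) = 1570 + 25*(-5 + 8 + 800) = 1570 + 25*803 = 1570 + 20075 = 21645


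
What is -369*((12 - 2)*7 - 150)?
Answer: 29520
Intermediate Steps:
-369*((12 - 2)*7 - 150) = -369*(10*7 - 150) = -369*(70 - 150) = -369*(-80) = 29520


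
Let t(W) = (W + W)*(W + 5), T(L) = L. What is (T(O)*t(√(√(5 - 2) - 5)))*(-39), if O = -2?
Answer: -780 + 156*√3 + 780*√(-5 + √3) ≈ -509.8 + 1410.0*I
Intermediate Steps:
t(W) = 2*W*(5 + W) (t(W) = (2*W)*(5 + W) = 2*W*(5 + W))
(T(O)*t(√(√(5 - 2) - 5)))*(-39) = -4*√(√(5 - 2) - 5)*(5 + √(√(5 - 2) - 5))*(-39) = -4*√(√3 - 5)*(5 + √(√3 - 5))*(-39) = -4*√(-5 + √3)*(5 + √(-5 + √3))*(-39) = 156*√(-5 + √3)*(5 + √(-5 + √3))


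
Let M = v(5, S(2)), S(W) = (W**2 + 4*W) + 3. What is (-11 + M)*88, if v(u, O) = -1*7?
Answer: -1584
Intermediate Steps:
S(W) = 3 + W**2 + 4*W
v(u, O) = -7
M = -7
(-11 + M)*88 = (-11 - 7)*88 = -18*88 = -1584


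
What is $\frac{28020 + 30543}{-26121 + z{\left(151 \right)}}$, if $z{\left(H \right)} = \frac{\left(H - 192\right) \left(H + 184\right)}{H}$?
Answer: $- \frac{8843013}{3958006} \approx -2.2342$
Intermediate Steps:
$z{\left(H \right)} = \frac{\left(-192 + H\right) \left(184 + H\right)}{H}$
$\frac{28020 + 30543}{-26121 + z{\left(151 \right)}} = \frac{28020 + 30543}{-26121 - \left(-143 + \frac{35328}{151}\right)} = \frac{58563}{-26121 - \frac{13735}{151}} = \frac{58563}{- \frac{3958006}{151}} = 58563 \left(- \frac{151}{3958006}\right) = - \frac{8843013}{3958006}$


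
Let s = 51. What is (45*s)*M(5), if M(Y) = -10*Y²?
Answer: -573750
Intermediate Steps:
(45*s)*M(5) = (45*51)*(-10*5²) = 2295*(-10*25) = 2295*(-250) = -573750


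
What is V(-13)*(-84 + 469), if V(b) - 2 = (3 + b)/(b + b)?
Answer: 11935/13 ≈ 918.08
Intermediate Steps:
V(b) = 2 + (3 + b)/(2*b) (V(b) = 2 + (3 + b)/(b + b) = 2 + (3 + b)/((2*b)) = 2 + (3 + b)*(1/(2*b)) = 2 + (3 + b)/(2*b))
V(-13)*(-84 + 469) = ((½)*(3 + 5*(-13))/(-13))*(-84 + 469) = ((½)*(-1/13)*(3 - 65))*385 = ((½)*(-1/13)*(-62))*385 = (31/13)*385 = 11935/13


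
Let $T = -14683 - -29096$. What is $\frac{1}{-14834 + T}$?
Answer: $- \frac{1}{421} \approx -0.0023753$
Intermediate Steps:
$T = 14413$ ($T = -14683 + 29096 = 14413$)
$\frac{1}{-14834 + T} = \frac{1}{-14834 + 14413} = \frac{1}{-421} = - \frac{1}{421}$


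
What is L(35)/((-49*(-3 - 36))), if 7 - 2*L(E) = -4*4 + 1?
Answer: 11/1911 ≈ 0.0057561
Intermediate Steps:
L(E) = 11 (L(E) = 7/2 - (-4*4 + 1)/2 = 7/2 - (-16 + 1)/2 = 7/2 - ½*(-15) = 7/2 + 15/2 = 11)
L(35)/((-49*(-3 - 36))) = 11/((-49*(-3 - 36))) = 11/((-49*(-39))) = 11/1911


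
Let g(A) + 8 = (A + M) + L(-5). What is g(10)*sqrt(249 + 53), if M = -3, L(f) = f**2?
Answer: 24*sqrt(302) ≈ 417.08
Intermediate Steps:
g(A) = 14 + A (g(A) = -8 + ((A - 3) + (-5)**2) = -8 + ((-3 + A) + 25) = -8 + (22 + A) = 14 + A)
g(10)*sqrt(249 + 53) = (14 + 10)*sqrt(249 + 53) = 24*sqrt(302)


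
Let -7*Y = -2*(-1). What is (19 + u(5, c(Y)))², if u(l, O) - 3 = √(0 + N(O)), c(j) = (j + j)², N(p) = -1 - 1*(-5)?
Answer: 576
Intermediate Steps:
N(p) = 4 (N(p) = -1 + 5 = 4)
Y = -2/7 (Y = -(-2)*(-1)/7 = -⅐*2 = -2/7 ≈ -0.28571)
c(j) = 4*j² (c(j) = (2*j)² = 4*j²)
u(l, O) = 5 (u(l, O) = 3 + √(0 + 4) = 3 + √4 = 3 + 2 = 5)
(19 + u(5, c(Y)))² = (19 + 5)² = 24² = 576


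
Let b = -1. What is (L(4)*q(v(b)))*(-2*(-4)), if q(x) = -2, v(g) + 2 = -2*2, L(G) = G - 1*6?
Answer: 32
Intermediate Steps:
L(G) = -6 + G (L(G) = G - 6 = -6 + G)
v(g) = -6 (v(g) = -2 - 2*2 = -2 - 4 = -6)
(L(4)*q(v(b)))*(-2*(-4)) = ((-6 + 4)*(-2))*(-2*(-4)) = -2*(-2)*8 = 4*8 = 32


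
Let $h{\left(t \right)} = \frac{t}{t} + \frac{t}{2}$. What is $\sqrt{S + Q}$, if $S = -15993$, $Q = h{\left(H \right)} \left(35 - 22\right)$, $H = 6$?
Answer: $i \sqrt{15941} \approx 126.26 i$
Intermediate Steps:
$h{\left(t \right)} = 1 + \frac{t}{2}$ ($h{\left(t \right)} = 1 + t \frac{1}{2} = 1 + \frac{t}{2}$)
$Q = 52$ ($Q = \left(1 + \frac{1}{2} \cdot 6\right) \left(35 - 22\right) = \left(1 + 3\right) 13 = 4 \cdot 13 = 52$)
$\sqrt{S + Q} = \sqrt{-15993 + 52} = \sqrt{-15941} = i \sqrt{15941}$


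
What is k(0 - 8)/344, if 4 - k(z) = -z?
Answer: -1/86 ≈ -0.011628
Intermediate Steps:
k(z) = 4 + z (k(z) = 4 - (-1)*z = 4 + z)
k(0 - 8)/344 = (4 + (0 - 8))/344 = (4 - 8)*(1/344) = -4*1/344 = -1/86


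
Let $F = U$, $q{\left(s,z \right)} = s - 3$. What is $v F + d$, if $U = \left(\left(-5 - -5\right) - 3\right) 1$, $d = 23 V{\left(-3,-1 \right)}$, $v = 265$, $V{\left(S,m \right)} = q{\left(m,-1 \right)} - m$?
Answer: $-864$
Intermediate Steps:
$q{\left(s,z \right)} = -3 + s$ ($q{\left(s,z \right)} = s - 3 = -3 + s$)
$V{\left(S,m \right)} = -3$ ($V{\left(S,m \right)} = \left(-3 + m\right) - m = -3$)
$d = -69$ ($d = 23 \left(-3\right) = -69$)
$U = -3$ ($U = \left(\left(-5 + 5\right) - 3\right) 1 = \left(0 - 3\right) 1 = \left(-3\right) 1 = -3$)
$F = -3$
$v F + d = 265 \left(-3\right) - 69 = -795 - 69 = -864$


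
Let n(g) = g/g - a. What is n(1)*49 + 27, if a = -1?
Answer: 125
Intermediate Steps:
n(g) = 2 (n(g) = g/g - 1*(-1) = 1 + 1 = 2)
n(1)*49 + 27 = 2*49 + 27 = 98 + 27 = 125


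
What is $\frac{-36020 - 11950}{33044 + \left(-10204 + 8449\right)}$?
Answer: $- \frac{47970}{31289} \approx -1.5331$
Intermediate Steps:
$\frac{-36020 - 11950}{33044 + \left(-10204 + 8449\right)} = - \frac{47970}{33044 - 1755} = - \frac{47970}{31289}$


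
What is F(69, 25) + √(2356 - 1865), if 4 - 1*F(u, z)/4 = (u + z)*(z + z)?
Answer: -18784 + √491 ≈ -18762.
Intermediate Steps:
F(u, z) = 16 - 8*z*(u + z) (F(u, z) = 16 - 4*(u + z)*(z + z) = 16 - 4*(u + z)*2*z = 16 - 8*z*(u + z))
F(69, 25) + √(2356 - 1865) = (16 - 8*25² - 8*69*25) + √(2356 - 1865) = (16 - 8*625 - 13800) + √491 = (16 - 5000 - 13800) + √491 = -18784 + √491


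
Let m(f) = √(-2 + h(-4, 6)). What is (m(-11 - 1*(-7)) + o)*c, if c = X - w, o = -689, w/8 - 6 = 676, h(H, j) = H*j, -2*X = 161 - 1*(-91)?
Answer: 3845998 - 5582*I*√26 ≈ 3.846e+6 - 28463.0*I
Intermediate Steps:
X = -126 (X = -(161 - 1*(-91))/2 = -(161 + 91)/2 = -½*252 = -126)
w = 5456 (w = 48 + 8*676 = 48 + 5408 = 5456)
m(f) = I*√26 (m(f) = √(-2 - 4*6) = √(-2 - 24) = √(-26) = I*√26)
c = -5582 (c = -126 - 1*5456 = -126 - 5456 = -5582)
(m(-11 - 1*(-7)) + o)*c = (I*√26 - 689)*(-5582) = (-689 + I*√26)*(-5582) = 3845998 - 5582*I*√26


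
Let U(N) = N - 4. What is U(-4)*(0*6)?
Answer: 0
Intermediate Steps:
U(N) = -4 + N
U(-4)*(0*6) = (-4 - 4)*(0*6) = -8*0 = 0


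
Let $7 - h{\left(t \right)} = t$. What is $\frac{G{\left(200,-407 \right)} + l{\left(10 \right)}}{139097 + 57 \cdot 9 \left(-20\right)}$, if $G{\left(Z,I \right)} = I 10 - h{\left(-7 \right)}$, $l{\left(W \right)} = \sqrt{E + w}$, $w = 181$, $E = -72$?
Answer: $- \frac{4084}{128837} + \frac{\sqrt{109}}{128837} \approx -0.031618$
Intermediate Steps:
$h{\left(t \right)} = 7 - t$
$l{\left(W \right)} = \sqrt{109}$ ($l{\left(W \right)} = \sqrt{-72 + 181} = \sqrt{109}$)
$G{\left(Z,I \right)} = -14 + 10 I$ ($G{\left(Z,I \right)} = I 10 - \left(7 - -7\right) = 10 I - \left(7 + 7\right) = 10 I - 14 = -14 + 10 I$)
$\frac{G{\left(200,-407 \right)} + l{\left(10 \right)}}{139097 + 57 \cdot 9 \left(-20\right)} = \frac{\left(-14 + 10 \left(-407\right)\right) + \sqrt{109}}{139097 + 57 \cdot 9 \left(-20\right)} = \frac{\left(-14 - 4070\right) + \sqrt{109}}{139097 + 513 \left(-20\right)} = \frac{-4084 + \sqrt{109}}{139097 - 10260} = \frac{-4084 + \sqrt{109}}{128837} = \left(-4084 + \sqrt{109}\right) \frac{1}{128837} = - \frac{4084}{128837} + \frac{\sqrt{109}}{128837}$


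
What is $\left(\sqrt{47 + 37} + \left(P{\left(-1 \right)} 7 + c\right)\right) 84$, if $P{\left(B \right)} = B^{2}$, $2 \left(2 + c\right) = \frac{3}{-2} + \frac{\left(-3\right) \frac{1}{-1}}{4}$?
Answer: $\frac{777}{2} + 168 \sqrt{21} \approx 1158.4$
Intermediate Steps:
$c = - \frac{19}{8}$ ($c = -2 + \frac{\frac{3}{-2} + \frac{\left(-3\right) \frac{1}{-1}}{4}}{2} = -2 + \frac{3 \left(- \frac{1}{2}\right) + \left(-3\right) \left(-1\right) \frac{1}{4}}{2} = -2 + \frac{- \frac{3}{2} + 3 \cdot \frac{1}{4}}{2} = -2 + \frac{- \frac{3}{2} + \frac{3}{4}}{2} = -2 + \frac{1}{2} \left(- \frac{3}{4}\right) = -2 - \frac{3}{8} = - \frac{19}{8} \approx -2.375$)
$\left(\sqrt{47 + 37} + \left(P{\left(-1 \right)} 7 + c\right)\right) 84 = \left(\sqrt{47 + 37} - \left(\frac{19}{8} - \left(-1\right)^{2} \cdot 7\right)\right) 84 = \left(\sqrt{84} + \left(1 \cdot 7 - \frac{19}{8}\right)\right) 84 = \left(2 \sqrt{21} + \left(7 - \frac{19}{8}\right)\right) 84 = \left(2 \sqrt{21} + \frac{37}{8}\right) 84 = \left(\frac{37}{8} + 2 \sqrt{21}\right) 84 = \frac{777}{2} + 168 \sqrt{21}$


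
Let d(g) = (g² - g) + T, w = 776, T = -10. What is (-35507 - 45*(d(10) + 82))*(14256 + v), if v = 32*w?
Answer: -1672849136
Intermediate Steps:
d(g) = -10 + g² - g (d(g) = (g² - g) - 10 = -10 + g² - g)
v = 24832 (v = 32*776 = 24832)
(-35507 - 45*(d(10) + 82))*(14256 + v) = (-35507 - 45*((-10 + 10² - 1*10) + 82))*(14256 + 24832) = (-35507 - 45*((-10 + 100 - 10) + 82))*39088 = (-35507 - 45*(80 + 82))*39088 = (-35507 - 45*162)*39088 = (-35507 - 7290)*39088 = -42797*39088 = -1672849136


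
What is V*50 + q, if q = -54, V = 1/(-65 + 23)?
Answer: -1159/21 ≈ -55.190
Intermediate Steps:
V = -1/42 (V = 1/(-42) = -1/42 ≈ -0.023810)
V*50 + q = -1/42*50 - 54 = -25/21 - 54 = -1159/21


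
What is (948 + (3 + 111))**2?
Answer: 1127844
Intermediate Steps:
(948 + (3 + 111))**2 = (948 + 114)**2 = 1062**2 = 1127844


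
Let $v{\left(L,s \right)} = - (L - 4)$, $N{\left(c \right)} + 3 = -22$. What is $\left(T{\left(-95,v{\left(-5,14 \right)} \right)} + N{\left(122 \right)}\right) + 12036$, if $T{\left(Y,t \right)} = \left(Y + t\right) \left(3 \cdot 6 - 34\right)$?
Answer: $13387$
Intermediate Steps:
$N{\left(c \right)} = -25$ ($N{\left(c \right)} = -3 - 22 = -25$)
$v{\left(L,s \right)} = 4 - L$ ($v{\left(L,s \right)} = - (-4 + L) = 4 - L$)
$T{\left(Y,t \right)} = - 16 Y - 16 t$ ($T{\left(Y,t \right)} = \left(Y + t\right) \left(18 - 34\right) = \left(Y + t\right) \left(-16\right) = - 16 Y - 16 t$)
$\left(T{\left(-95,v{\left(-5,14 \right)} \right)} + N{\left(122 \right)}\right) + 12036 = \left(\left(\left(-16\right) \left(-95\right) - 16 \left(4 - -5\right)\right) - 25\right) + 12036 = \left(\left(1520 - 16 \left(4 + 5\right)\right) - 25\right) + 12036 = \left(\left(1520 - 144\right) - 25\right) + 12036 = \left(1376 - 25\right) + 12036 = 1351 + 12036 = 13387$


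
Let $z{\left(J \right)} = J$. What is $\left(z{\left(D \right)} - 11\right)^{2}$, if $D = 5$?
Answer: $36$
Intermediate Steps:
$\left(z{\left(D \right)} - 11\right)^{2} = \left(5 - 11\right)^{2} = \left(-6\right)^{2} = 36$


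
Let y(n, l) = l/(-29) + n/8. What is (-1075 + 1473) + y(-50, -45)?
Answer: 45623/116 ≈ 393.30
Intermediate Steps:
y(n, l) = -l/29 + n/8 (y(n, l) = l*(-1/29) + n*(⅛) = -l/29 + n/8)
(-1075 + 1473) + y(-50, -45) = (-1075 + 1473) + (-1/29*(-45) + (⅛)*(-50)) = 398 + (45/29 - 25/4) = 398 - 545/116 = 45623/116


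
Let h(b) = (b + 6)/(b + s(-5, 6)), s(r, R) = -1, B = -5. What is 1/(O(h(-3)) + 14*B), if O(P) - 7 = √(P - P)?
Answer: -1/63 ≈ -0.015873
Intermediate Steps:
h(b) = (6 + b)/(-1 + b) (h(b) = (b + 6)/(b - 1) = (6 + b)/(-1 + b))
O(P) = 7 (O(P) = 7 + √(P - P) = 7 + √0 = 7 + 0 = 7)
1/(O(h(-3)) + 14*B) = 1/(7 + 14*(-5)) = 1/(7 - 70) = 1/(-63) = -1/63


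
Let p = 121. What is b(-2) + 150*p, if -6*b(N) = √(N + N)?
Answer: 18150 - I/3 ≈ 18150.0 - 0.33333*I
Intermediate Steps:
b(N) = -√2*√N/6 (b(N) = -√(N + N)/6 = -√2*√N/6)
b(-2) + 150*p = -√2*√(-2)/6 + 150*121 = -√2*I*√2/6 + 18150 = -I/3 + 18150 = 18150 - I/3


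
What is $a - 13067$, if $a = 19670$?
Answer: $6603$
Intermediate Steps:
$a - 13067 = 19670 - 13067 = 6603$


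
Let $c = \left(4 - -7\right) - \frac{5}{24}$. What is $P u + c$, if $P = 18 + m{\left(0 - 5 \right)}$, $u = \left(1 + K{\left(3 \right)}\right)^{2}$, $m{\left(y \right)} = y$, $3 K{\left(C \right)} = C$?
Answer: $\frac{1507}{24} \approx 62.792$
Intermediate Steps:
$K{\left(C \right)} = \frac{C}{3}$
$u = 4$ ($u = \left(1 + \frac{1}{3} \cdot 3\right)^{2} = \left(1 + 1\right)^{2} = 2^{2} = 4$)
$P = 13$ ($P = 18 + \left(0 - 5\right) = 18 - 5 = 13$)
$c = \frac{259}{24}$ ($c = \left(4 + 7\right) - 5 \cdot \frac{1}{24} = 11 - \frac{5}{24} = \frac{259}{24} \approx 10.792$)
$P u + c = 13 \cdot 4 + \frac{259}{24} = 52 + \frac{259}{24} = \frac{1507}{24}$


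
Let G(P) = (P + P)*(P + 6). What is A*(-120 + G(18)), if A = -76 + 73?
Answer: -2232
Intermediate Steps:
G(P) = 2*P*(6 + P) (G(P) = (2*P)*(6 + P) = 2*P*(6 + P))
A = -3
A*(-120 + G(18)) = -3*(-120 + 2*18*(6 + 18)) = -3*(-120 + 2*18*24) = -3*(-120 + 864) = -3*744 = -2232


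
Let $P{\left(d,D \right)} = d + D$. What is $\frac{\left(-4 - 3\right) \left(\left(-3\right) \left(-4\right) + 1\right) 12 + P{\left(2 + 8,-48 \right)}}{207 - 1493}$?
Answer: $\frac{565}{643} \approx 0.87869$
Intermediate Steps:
$P{\left(d,D \right)} = D + d$
$\frac{\left(-4 - 3\right) \left(\left(-3\right) \left(-4\right) + 1\right) 12 + P{\left(2 + 8,-48 \right)}}{207 - 1493} = \frac{\left(-4 - 3\right) \left(\left(-3\right) \left(-4\right) + 1\right) 12 + \left(-48 + \left(2 + 8\right)\right)}{207 - 1493} = \frac{- 7 \left(12 + 1\right) 12 + \left(-48 + 10\right)}{-1286} = \left(\left(-7\right) 13 \cdot 12 - 38\right) \left(- \frac{1}{1286}\right) = \left(\left(-91\right) 12 - 38\right) \left(- \frac{1}{1286}\right) = \left(-1092 - 38\right) \left(- \frac{1}{1286}\right) = \left(-1130\right) \left(- \frac{1}{1286}\right) = \frac{565}{643}$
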